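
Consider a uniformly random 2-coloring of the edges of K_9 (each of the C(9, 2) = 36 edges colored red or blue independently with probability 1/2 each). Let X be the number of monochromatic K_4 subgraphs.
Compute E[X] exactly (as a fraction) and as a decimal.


Let X = Σ_S X_S over the C(9, 4) = 126 subsets S of size 4, where X_S = 1 if the K_4 on S is monochromatic.
For a fixed S, the K_4 on S has C(4, 2) = 6 edges. P[all 6 edges red] = (1/2)^6, and likewise for blue, so P[monochromatic] = 2·(1/2)^6 = 2^{1 − 6} = 1/32.
By linearity of expectation: E[X] = C(9, 4) · 2^{1 − 6} = 126 · 1/32 = 63/16.
Numerically: E[X] ≈ 3.938.

E[X] = C(9,4)·2^(1−C(4,2)) = 63/16 ≈ 3.938.


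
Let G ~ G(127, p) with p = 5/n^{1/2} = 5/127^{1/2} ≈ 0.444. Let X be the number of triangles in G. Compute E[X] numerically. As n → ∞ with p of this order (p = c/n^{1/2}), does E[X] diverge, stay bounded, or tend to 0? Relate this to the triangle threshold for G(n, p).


Number of potential triangles: C(127, 3) = 333375.
Each occurs with probability p³ ≈ (0.444)³ ≈ 8.73382e-02.
By linearity: E[X] = C(127, 3)·p³ ≈ 333375 · 8.73382e-02 ≈ 29116.385.
Since α = 1/2 < 1, p = c/n^{1/2} ≫ 1/n is above the triangle threshold p ~ 1/n. Asymptotically E[X] ~ (c³/6)·n^{3(1−α)} = (5³/6)·n^{1.5} → ∞; triangles are abundant w.h.p.

E[X] ≈ 29116.385; in regime p = Θ(1/n^{1/2}) E[X] diverges (above the triangle threshold p ~ 1/n).


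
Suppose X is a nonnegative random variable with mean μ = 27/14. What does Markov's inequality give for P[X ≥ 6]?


μ = E[X] = 27/14, a = 6.
Markov: P[X ≥ 6] ≤ μ/a = (27/14)/6 = 9/28.
Numerically: ≈ 0.321.
(Since a = 6 > μ = 1.929, the bound 9/28 is < 1 and informative.)

P[X ≥ 6] ≤ 9/28 ≈ 0.321.


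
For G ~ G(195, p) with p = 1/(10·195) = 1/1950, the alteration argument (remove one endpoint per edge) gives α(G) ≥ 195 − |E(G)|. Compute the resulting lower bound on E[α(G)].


E[|E(G)|] = C(195, 2)·p = 18915 · (1/1950) = 97/10.
E[α(G)] ≥ n − E[|E(G)|] = 195 − 97/10 = 1853/10.
Numerically: ≈ 185.30000.
(This is only a lower bound; the true E[α(G)] may be larger.)

E[α(G)] ≥ 1853/10 ≈ 185.30000.


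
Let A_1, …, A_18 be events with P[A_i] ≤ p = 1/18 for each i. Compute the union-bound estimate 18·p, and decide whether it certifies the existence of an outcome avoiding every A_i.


Union bound: P[∪_{i=1}^{18} A_i] ≤ Σ_i P[A_i] ≤ 18·p = 18·(1/18) = 1.
Numerically: 1 ≈ 1.0000000.
Is 1 < 1? NO.
Since the bound 1 is ≥ 1, the union bound is uninformative here; it does NOT by itself certify existence.

18·p = 1 ≈ 1.0000000; existence NOT certified by the union bound.


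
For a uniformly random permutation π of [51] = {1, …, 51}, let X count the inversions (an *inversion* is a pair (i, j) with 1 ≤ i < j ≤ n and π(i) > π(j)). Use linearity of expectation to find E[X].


Write X = Σ X_I over the C(51, 2) = 1275 pairs i < j, with X_I the indicator of one inversion.
There are 1275 indicators.
For each fixed pair i < j, the values π(i) and π(j) are two distinct elements of {1, …, 51} in uniformly random order; by symmetry P[π(i) > π(j)] = 1/2.
By linearity: E[X] = 1275 · (1/2) = C(51, 2) · (1/2) = 1275/2 = 1275/2 ≈ 637.500.

E[X] = 1275/2 = 637.500.


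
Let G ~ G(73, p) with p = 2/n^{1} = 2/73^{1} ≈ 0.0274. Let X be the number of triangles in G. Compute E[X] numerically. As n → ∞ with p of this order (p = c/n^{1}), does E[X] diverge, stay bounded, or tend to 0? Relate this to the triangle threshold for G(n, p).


Number of potential triangles: C(73, 3) = 62196.
Each occurs with probability p³ ≈ (0.0274)³ ≈ 2.05647e-05.
By linearity: E[X] = C(73, 3)·p³ ≈ 62196 · 2.05647e-05 ≈ 1.279.
Here α = 1, so p = 2/n is exactly at the triangle threshold p ~ 1/n. Asymptotically E[X] → c³/6 = 2³/6 = 4/3 ≈ 1.333, a bounded constant. In this regime the triangle count is asymptotically Poisson(c³/6).

E[X] ≈ 1.279; in regime p = Θ(1/n^{1}) E[X] stays bounded (at the triangle threshold p ~ 1/n).


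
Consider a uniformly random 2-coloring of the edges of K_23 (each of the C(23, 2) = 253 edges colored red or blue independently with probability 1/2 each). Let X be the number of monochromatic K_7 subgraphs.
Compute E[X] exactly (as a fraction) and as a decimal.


Let X = Σ_S X_S over the C(23, 7) = 245157 subsets S of size 7, where X_S = 1 if the K_7 on S is monochromatic.
For a fixed S, the K_7 on S has C(7, 2) = 21 edges. P[all 21 edges red] = (1/2)^21, and likewise for blue, so P[monochromatic] = 2·(1/2)^21 = 2^{1 − 21} = 1/1048576.
Summing: E[X] = C(23, 7) · 2^{1 − 21} = 245157 · 1/1048576 = 245157/1048576.
Numerically: E[X] ≈ 0.2338.

E[X] = C(23,7)·2^(1−C(7,2)) = 245157/1048576 ≈ 0.2338.


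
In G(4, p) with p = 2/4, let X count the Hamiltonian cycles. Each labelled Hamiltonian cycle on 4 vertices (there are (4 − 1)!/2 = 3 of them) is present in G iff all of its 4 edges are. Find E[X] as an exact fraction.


K_4 has (4 − 1)!/2 = 3 labelled Hamiltonian cycles.
For each such Hamiltonian cycle H, let X_H = 1 if all 4 edges of H are present in G. Then P[X_H = 1] = p^{4} = (1/2)^{4} = 1/16.
By linearity: E[X] = Σ_H E[X_H] = 3 · p^{4} = 3 · 1/16 = 3/16.
Numerically: E[X] ≈ 0.1875.

E[X] = 3 · (1/2)^{4} = 3/16 ≈ 0.1875.


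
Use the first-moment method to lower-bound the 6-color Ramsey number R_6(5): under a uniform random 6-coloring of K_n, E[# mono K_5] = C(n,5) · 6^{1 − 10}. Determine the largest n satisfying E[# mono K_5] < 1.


We need C(n, 5) · 6^{1 − 10} < 1, i.e. C(n, 5) < 6^{10 − 1} = 10077696.
Check values of n near the boundary:
  n = 64: C(64, 5) = 7624512; 7624512 < 10077696? YES
  n = 65: C(65, 5) = 8259888; 8259888 < 10077696? YES
  n = 66: C(66, 5) = 8936928; 8936928 < 10077696? YES
  n = 67: C(67, 5) = 9657648; 9657648 < 10077696? YES
  n = 68: C(68, 5) = 10424128; 10424128 < 10077696? NO
  n = 69: C(69, 5) = 11238513; 11238513 < 10077696? NO
  n = 70: C(70, 5) = 12103014; 12103014 < 10077696? NO
The largest n with C(n, 5) < 10077696 is n = 67 (where E[X] = 67067/69984 ≈ 0.95832). Hence R_6(5) > 67, i.e. R_6(5) ≥ 68.

Largest n = 67; hence R_6(5) > 67.


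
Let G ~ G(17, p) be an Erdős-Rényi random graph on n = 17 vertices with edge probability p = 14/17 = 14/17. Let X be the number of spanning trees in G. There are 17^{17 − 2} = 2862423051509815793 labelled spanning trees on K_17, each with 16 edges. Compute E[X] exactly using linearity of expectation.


K_17 has 17^{17 − 2} = 2862423051509815793 labelled spanning trees.
For each such spanning tree H, let X_H = 1 if all 16 edges of H are present in G. Then P[X_H = 1] = p^{16} = (14/17)^{16} = 2177953337809371136/48661191875666868481.
By linearity of expectation: E[X] = Σ_H E[X_H] = 2862423051509815793 · p^{16} = 2862423051509815793 · 2177953337809371136/48661191875666868481 = 2177953337809371136/17.
Numerically: E[X] ≈ 1.28115e+17.

E[X] = 2862423051509815793 · (14/17)^{16} = 2177953337809371136/17 ≈ 1.28115e+17.


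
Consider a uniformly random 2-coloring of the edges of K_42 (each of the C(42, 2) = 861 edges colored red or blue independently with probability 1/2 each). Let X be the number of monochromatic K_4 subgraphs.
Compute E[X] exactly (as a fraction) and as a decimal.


Let X = Σ_S X_S over the C(42, 4) = 111930 subsets S of size 4, where X_S = 1 if the K_4 on S is monochromatic.
For a fixed S, the K_4 on S has C(4, 2) = 6 edges. P[all 6 edges red] = (1/2)^6, and likewise for blue, so P[monochromatic] = 2·(1/2)^6 = 2^{1 − 6} = 1/32.
Summing: E[X] = C(42, 4) · 2^{1 − 6} = 111930 · 1/32 = 55965/16.
Numerically: E[X] ≈ 3497.8125.

E[X] = C(42,4)·2^(1−C(4,2)) = 55965/16 ≈ 3497.8125.


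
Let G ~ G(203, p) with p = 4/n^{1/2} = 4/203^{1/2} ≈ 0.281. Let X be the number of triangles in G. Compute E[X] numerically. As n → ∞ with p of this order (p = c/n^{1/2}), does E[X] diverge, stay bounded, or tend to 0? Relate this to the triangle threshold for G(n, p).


Number of potential triangles: C(203, 3) = 1373701.
Each occurs with probability p³ ≈ (0.281)³ ≈ 2.21277e-02.
By linearity: E[X] = C(203, 3)·p³ ≈ 1373701 · 2.21277e-02 ≈ 30396.819.
Since α = 1/2 < 1, p = c/n^{1/2} ≫ 1/n is above the triangle threshold p ~ 1/n. Asymptotically E[X] ~ (c³/6)·n^{3(1−α)} = (4³/6)·n^{1.5} → ∞; triangles are abundant w.h.p.

E[X] ≈ 30396.819; in regime p = Θ(1/n^{1/2}) E[X] diverges (above the triangle threshold p ~ 1/n).


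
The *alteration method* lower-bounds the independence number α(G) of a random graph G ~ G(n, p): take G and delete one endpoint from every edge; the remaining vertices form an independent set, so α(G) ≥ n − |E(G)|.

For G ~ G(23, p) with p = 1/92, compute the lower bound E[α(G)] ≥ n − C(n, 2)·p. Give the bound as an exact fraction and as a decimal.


E[|E(G)|] = C(23, 2)·p = 253 · (1/92) = 11/4.
E[α(G)] ≥ n − E[|E(G)|] = 23 − 11/4 = 81/4.
Numerically: ≈ 20.250.
(This is only a lower bound; the true E[α(G)] may be larger.)

E[α(G)] ≥ 81/4 ≈ 20.250.


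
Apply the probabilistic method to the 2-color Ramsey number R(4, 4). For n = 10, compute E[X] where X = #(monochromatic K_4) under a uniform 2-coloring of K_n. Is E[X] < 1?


E[X] = C(10, 4) · 2^{1 − 6} = 210 · 2^{−5} = 210/32.
As a reduced fraction: E[X] = 105/16 ≈ 6.56250.
Is E[X] < 1? NO.
Since E[X] ≥ 1, the first-moment bound is inconclusive at n = 10; it does NOT by itself certify R(4, 4) > 10.

E[X] = 105/16 ≈ 6.56250; E[X] ≥ 1; first-moment method inconclusive here.


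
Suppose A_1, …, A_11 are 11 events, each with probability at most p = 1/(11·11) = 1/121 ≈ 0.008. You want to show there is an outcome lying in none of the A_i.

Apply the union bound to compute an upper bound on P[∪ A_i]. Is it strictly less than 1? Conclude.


Union bound: P[∪_{i=1}^{11} A_i] ≤ Σ_i P[A_i] ≤ 11·p = 11·(1/121) = 1/11.
Numerically: 1/11 ≈ 0.091.
Is 1/11 < 1? YES.
Since P[∪ A_i] ≤ 1/11 < 1, the complement has P[∩ A_i^c] ≥ 1 − 1/11 = 10/11 > 0, so some outcome avoids every A_i.

11·p = 1/11 ≈ 0.091; existence CERTIFIED by the union bound.


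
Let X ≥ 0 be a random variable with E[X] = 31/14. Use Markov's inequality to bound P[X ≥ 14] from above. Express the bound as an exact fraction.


μ = E[X] = 31/14, a = 14.
Markov: P[X ≥ 14] ≤ μ/a = (31/14)/14 = 31/196.
Numerically: ≈ 0.1582.
(Since a = 14 > μ = 2.2143, the bound 31/196 is < 1 and informative.)

P[X ≥ 14] ≤ 31/196 ≈ 0.1582.


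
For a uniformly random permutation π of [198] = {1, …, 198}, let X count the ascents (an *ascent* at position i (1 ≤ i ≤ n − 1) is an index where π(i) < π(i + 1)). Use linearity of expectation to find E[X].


Write X = Σ X_I over i = 1, …, 197, with X_I the indicator of one ascent.
There are 197 indicators.
For each fixed i, the pair (π(i), π(i+1)) is a uniformly random ordered pair of distinct values from {1, …, 198}; by symmetry P[π(i) < π(i+1)] = 1/2.
By linearity: E[X] = 197 · (1/2) = (198 − 1) · (1/2) = 197/2 ≈ 98.5000.

E[X] = 197/2 = 98.5000.


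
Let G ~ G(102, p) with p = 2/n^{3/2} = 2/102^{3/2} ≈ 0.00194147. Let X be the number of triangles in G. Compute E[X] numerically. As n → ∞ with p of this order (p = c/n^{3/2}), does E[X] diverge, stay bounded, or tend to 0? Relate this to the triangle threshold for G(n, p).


Number of potential triangles: C(102, 3) = 171700.
Each occurs with probability p³ ≈ (0.00194147)³ ≈ 7.31794623e-09.
By linearity: E[X] = C(102, 3)·p³ ≈ 171700 · 7.31794623e-09 ≈ 0.001256.
Since α = 3/2 > 1, p = c/n^{3/2} = o(1/n) is below the triangle threshold p ~ 1/n. Asymptotically E[X] ~ (c³/6)·n^{3(1−α)} = (2³/6)·n^{-1.5} → 0, so by Markov's inequality G has no triangles w.h.p.

E[X] ≈ 0.001256; in regime p = Θ(1/n^{3/2}) E[X] tends to 0 (below the triangle threshold p ~ 1/n).


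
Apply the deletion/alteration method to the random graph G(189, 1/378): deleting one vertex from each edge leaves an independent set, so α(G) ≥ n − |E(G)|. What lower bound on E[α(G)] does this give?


E[|E(G)|] = C(189, 2)·p = 17766 · (1/378) = 47.
E[α(G)] ≥ n − E[|E(G)|] = 189 − 47 = 142.
Numerically: ≈ 142.0000.
(This is only a lower bound; the true E[α(G)] may be larger.)

E[α(G)] ≥ 142 ≈ 142.0000.


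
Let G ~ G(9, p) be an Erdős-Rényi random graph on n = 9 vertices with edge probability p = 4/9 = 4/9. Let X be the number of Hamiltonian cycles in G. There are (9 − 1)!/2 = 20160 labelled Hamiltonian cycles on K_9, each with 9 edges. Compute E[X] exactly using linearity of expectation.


K_9 has (9 − 1)!/2 = 20160 labelled Hamiltonian cycles.
For each such Hamiltonian cycle H, let X_H = 1 if all 9 edges of H are present in G. Then P[X_H = 1] = p^{9} = (4/9)^{9} = 262144/387420489.
By linearity: E[X] = Σ_H E[X_H] = 20160 · p^{9} = 20160 · 262144/387420489 = 587202560/43046721.
Numerically: E[X] ≈ 13.641.

E[X] = 20160 · (4/9)^{9} = 587202560/43046721 ≈ 13.641.


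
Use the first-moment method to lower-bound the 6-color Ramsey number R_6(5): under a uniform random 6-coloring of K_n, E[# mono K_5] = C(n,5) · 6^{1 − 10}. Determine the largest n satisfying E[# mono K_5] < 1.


We need C(n, 5) · 6^{1 − 10} < 1, i.e. C(n, 5) < 6^{10 − 1} = 10077696.
Check values of n near the boundary:
  n = 62: C(62, 5) = 6471002; 6471002 < 10077696? YES
  n = 63: C(63, 5) = 7028847; 7028847 < 10077696? YES
  n = 64: C(64, 5) = 7624512; 7624512 < 10077696? YES
  n = 65: C(65, 5) = 8259888; 8259888 < 10077696? YES
  n = 66: C(66, 5) = 8936928; 8936928 < 10077696? YES
  n = 67: C(67, 5) = 9657648; 9657648 < 10077696? YES
  n = 68: C(68, 5) = 10424128; 10424128 < 10077696? NO
The largest n with C(n, 5) < 10077696 is n = 67 (where E[X] = 67067/69984 ≈ 0.9583190). Hence R_6(5) > 67, i.e. R_6(5) ≥ 68.

Largest n = 67; hence R_6(5) > 67.


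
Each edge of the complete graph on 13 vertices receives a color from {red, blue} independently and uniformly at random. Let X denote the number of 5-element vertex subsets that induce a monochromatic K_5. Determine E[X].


Let X = Σ_S X_S over the C(13, 5) = 1287 subsets S of size 5, where X_S = 1 if the K_5 on S is monochromatic.
For a fixed S, the K_5 on S has C(5, 2) = 10 edges. P[all 10 edges red] = (1/2)^10, and likewise for blue, so P[monochromatic] = 2·(1/2)^10 = 2^{1 − 10} = 1/512.
By linearity: E[X] = C(13, 5) · 2^{1 − 10} = 1287 · 1/512 = 1287/512.
Numerically: E[X] ≈ 2.5137.

E[X] = C(13,5)·2^(1−C(5,2)) = 1287/512 ≈ 2.5137.


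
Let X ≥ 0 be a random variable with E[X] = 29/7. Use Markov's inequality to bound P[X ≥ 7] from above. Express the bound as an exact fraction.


μ = E[X] = 29/7, a = 7.
Markov: P[X ≥ 7] ≤ μ/a = (29/7)/7 = 29/49.
Numerically: ≈ 0.591837.
(Since a = 7 > μ = 4.142857, the bound 29/49 is < 1 and informative.)

P[X ≥ 7] ≤ 29/49 ≈ 0.591837.


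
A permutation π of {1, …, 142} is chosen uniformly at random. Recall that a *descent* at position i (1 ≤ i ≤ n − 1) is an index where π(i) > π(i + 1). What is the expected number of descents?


Write X = Σ X_I over i = 1, …, 141, with X_I the indicator of one descent.
There are 141 indicators.
For each fixed i, the pair (π(i), π(i+1)) is a uniformly random ordered pair of distinct values from {1, …, 142}; by symmetry P[π(i) > π(i+1)] = 1/2.
By linearity: E[X] = 141 · (1/2) = (142 − 1) · (1/2) = 141/2 ≈ 70.500000.

E[X] = 141/2 = 70.500000.


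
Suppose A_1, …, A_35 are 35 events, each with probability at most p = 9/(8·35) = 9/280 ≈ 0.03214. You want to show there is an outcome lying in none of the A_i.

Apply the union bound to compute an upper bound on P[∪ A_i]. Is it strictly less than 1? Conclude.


Union bound: P[∪_{i=1}^{35} A_i] ≤ Σ_i P[A_i] ≤ 35·p = 35·(9/280) = 9/8.
Numerically: 9/8 ≈ 1.12500.
Is 9/8 < 1? NO.
Since the bound 9/8 is ≥ 1, the union bound is uninformative here; it does NOT by itself certify existence.

35·p = 9/8 ≈ 1.12500; existence NOT certified by the union bound.


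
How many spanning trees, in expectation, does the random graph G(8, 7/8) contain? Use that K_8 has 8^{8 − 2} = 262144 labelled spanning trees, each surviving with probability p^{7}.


K_8 has 8^{8 − 2} = 262144 labelled spanning trees.
For each such spanning tree H, let X_H = 1 if all 7 edges of H are present in G. Then P[X_H = 1] = p^{7} = (7/8)^{7} = 823543/2097152.
By linearity: E[X] = Σ_H E[X_H] = 262144 · p^{7} = 262144 · 823543/2097152 = 823543/8.
Numerically: E[X] ≈ 1.0294e+05.

E[X] = 262144 · (7/8)^{7} = 823543/8 ≈ 1.0294e+05.


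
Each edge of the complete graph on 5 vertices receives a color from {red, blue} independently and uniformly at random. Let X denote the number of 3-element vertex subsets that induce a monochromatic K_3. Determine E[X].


Let X = Σ_S X_S over the C(5, 3) = 10 subsets S of size 3, where X_S = 1 if the K_3 on S is monochromatic.
For a fixed S, the K_3 on S has C(3, 2) = 3 edges. P[all 3 edges red] = (1/2)^3, and likewise for blue, so P[monochromatic] = 2·(1/2)^3 = 2^{1 − 3} = 1/4.
By linearity of expectation: E[X] = C(5, 3) · 2^{1 − 3} = 10 · 1/4 = 5/2.
Numerically: E[X] ≈ 2.500.

E[X] = C(5,3)·2^(1−C(3,2)) = 5/2 ≈ 2.500.


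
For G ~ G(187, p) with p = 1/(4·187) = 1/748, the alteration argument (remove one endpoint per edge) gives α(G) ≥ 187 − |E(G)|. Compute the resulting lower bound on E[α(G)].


E[|E(G)|] = C(187, 2)·p = 17391 · (1/748) = 93/4.
E[α(G)] ≥ n − E[|E(G)|] = 187 − 93/4 = 655/4.
Numerically: ≈ 163.75000.
(This is only a lower bound; the true E[α(G)] may be larger.)

E[α(G)] ≥ 655/4 ≈ 163.75000.


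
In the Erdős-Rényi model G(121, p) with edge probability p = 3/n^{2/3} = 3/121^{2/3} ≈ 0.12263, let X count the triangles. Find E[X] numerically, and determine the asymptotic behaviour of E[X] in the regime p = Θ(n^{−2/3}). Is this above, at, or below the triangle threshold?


Number of potential triangles: C(121, 3) = 287980.
Each occurs with probability p³ ≈ (0.12263)³ ≈ 1.84413633e-03.
By linearity: E[X] = C(121, 3)·p³ ≈ 287980 · 1.84413633e-03 ≈ 531.074380.
Since α = 2/3 < 1, p = c/n^{2/3} ≫ 1/n is above the triangle threshold p ~ 1/n. Asymptotically E[X] ~ (c³/6)·n^{3(1−α)} = (3³/6)·n^{1} → ∞; triangles are abundant w.h.p.

E[X] ≈ 531.074380; in regime p = Θ(1/n^{2/3}) E[X] diverges (above the triangle threshold p ~ 1/n).


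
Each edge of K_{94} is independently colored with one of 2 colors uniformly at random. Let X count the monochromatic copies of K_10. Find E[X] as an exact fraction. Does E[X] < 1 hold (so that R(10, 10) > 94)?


E[X] = C(94, 10) · 2^{1 − 45} = 9041256841903 · 2^{−44} = 9041256841903/17592186044416.
As a reduced fraction: E[X] = 9041256841903/17592186044416 ≈ 0.514.
Is E[X] < 1? YES.
Since E[X] < 1, there exists a 2-coloring of K_{94} with no monochromatic K_10; hence R(10, 10) > 94.

E[X] = 9041256841903/17592186044416 ≈ 0.514; E[X] < 1, so R(10, 10) > 94.


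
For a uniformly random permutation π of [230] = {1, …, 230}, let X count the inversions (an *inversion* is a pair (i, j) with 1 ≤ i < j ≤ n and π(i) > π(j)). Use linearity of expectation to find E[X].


Write X = Σ X_I over the C(230, 2) = 26335 pairs i < j, with X_I the indicator of one inversion.
There are 26335 indicators.
For each fixed pair i < j, the values π(i) and π(j) are two distinct elements of {1, …, 230} in uniformly random order; by symmetry P[π(i) > π(j)] = 1/2.
By linearity: E[X] = 26335 · (1/2) = C(230, 2) · (1/2) = 26335/2 = 26335/2 ≈ 13167.500000.

E[X] = 26335/2 = 13167.500000.


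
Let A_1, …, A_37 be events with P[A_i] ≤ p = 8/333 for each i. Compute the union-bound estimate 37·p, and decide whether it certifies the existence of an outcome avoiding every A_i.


Union bound: P[∪_{i=1}^{37} A_i] ≤ Σ_i P[A_i] ≤ 37·p = 37·(8/333) = 8/9.
Numerically: 8/9 ≈ 0.8889.
Is 8/9 < 1? YES.
Since P[∪ A_i] ≤ 8/9 < 1, the complement has P[∩ A_i^c] ≥ 1 − 8/9 = 1/9 > 0, so some outcome avoids every A_i.

37·p = 8/9 ≈ 0.8889; existence CERTIFIED by the union bound.


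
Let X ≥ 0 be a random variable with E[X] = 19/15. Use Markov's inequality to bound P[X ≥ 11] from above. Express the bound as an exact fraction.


μ = E[X] = 19/15, a = 11.
Markov: P[X ≥ 11] ≤ μ/a = (19/15)/11 = 19/165.
Numerically: ≈ 0.11515.
(Since a = 11 > μ = 1.26667, the bound 19/165 is < 1 and informative.)

P[X ≥ 11] ≤ 19/165 ≈ 0.11515.


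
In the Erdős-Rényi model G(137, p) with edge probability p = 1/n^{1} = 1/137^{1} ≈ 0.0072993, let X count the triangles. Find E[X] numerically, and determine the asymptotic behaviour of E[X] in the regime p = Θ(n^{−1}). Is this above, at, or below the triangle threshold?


Number of potential triangles: C(137, 3) = 419220.
Each occurs with probability p³ ≈ (0.0072993)³ ≈ 3.8890032e-07.
By linearity: E[X] = C(137, 3)·p³ ≈ 419220 · 3.8890032e-07 ≈ 0.16303.
Here α = 1, so p = 1/n is exactly at the triangle threshold p ~ 1/n. Asymptotically E[X] → c³/6 = 1³/6 = 1/6 ≈ 0.16667, a bounded constant. In this regime the triangle count is asymptotically Poisson(c³/6).

E[X] ≈ 0.16303; in regime p = Θ(1/n^{1}) E[X] stays bounded (at the triangle threshold p ~ 1/n).


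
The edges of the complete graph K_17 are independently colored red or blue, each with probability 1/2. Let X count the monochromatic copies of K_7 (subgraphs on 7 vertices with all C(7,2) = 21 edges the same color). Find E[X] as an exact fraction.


Let X = Σ_S X_S over the C(17, 7) = 19448 subsets S of size 7, where X_S = 1 if the K_7 on S is monochromatic.
For a fixed S, the K_7 on S has C(7, 2) = 21 edges. P[all 21 edges red] = (1/2)^21, and likewise for blue, so P[monochromatic] = 2·(1/2)^21 = 2^{1 − 21} = 1/1048576.
By linearity: E[X] = C(17, 7) · 2^{1 − 21} = 19448 · 1/1048576 = 2431/131072.
Numerically: E[X] ≈ 0.01855.

E[X] = C(17,7)·2^(1−C(7,2)) = 2431/131072 ≈ 0.01855.


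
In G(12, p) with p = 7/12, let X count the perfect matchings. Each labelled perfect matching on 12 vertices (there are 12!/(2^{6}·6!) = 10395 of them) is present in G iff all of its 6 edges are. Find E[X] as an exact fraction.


K_12 has 12!/(2^{6}·6!) = 10395 labelled perfect matchings.
For each such perfect matching H, let X_H = 1 if all 6 edges of H are present in G. Then P[X_H = 1] = p^{6} = (7/12)^{6} = 117649/2985984.
By linearity of expectation: E[X] = Σ_H E[X_H] = 10395 · p^{6} = 10395 · 117649/2985984 = 45294865/110592.
Numerically: E[X] ≈ 409.567.

E[X] = 10395 · (7/12)^{6} = 45294865/110592 ≈ 409.567.


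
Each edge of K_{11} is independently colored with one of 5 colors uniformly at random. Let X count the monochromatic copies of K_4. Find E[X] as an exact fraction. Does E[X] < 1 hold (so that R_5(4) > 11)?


E[X] = C(11, 4) · 5^{1 − 6} = 330 · 5^{−5} = 330/3125.
As a reduced fraction: E[X] = 66/625 ≈ 0.105600.
Is E[X] < 1? YES.
Since E[X] < 1, there exists a 5-coloring of K_{11} with no monochromatic K_4; hence R_5(4) > 11.

E[X] = 66/625 ≈ 0.105600; E[X] < 1, so R_5(4) > 11.


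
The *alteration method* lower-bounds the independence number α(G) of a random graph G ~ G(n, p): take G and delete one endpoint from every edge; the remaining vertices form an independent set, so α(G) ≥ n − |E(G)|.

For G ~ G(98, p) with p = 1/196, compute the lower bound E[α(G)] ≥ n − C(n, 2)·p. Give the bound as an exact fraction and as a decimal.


E[|E(G)|] = C(98, 2)·p = 4753 · (1/196) = 97/4.
E[α(G)] ≥ n − E[|E(G)|] = 98 − 97/4 = 295/4.
Numerically: ≈ 73.750000.
(This is only a lower bound; the true E[α(G)] may be larger.)

E[α(G)] ≥ 295/4 ≈ 73.750000.


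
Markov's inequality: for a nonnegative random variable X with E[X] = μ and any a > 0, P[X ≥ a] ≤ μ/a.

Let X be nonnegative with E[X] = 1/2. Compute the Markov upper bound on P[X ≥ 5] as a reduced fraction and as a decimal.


μ = E[X] = 1/2, a = 5.
Markov: P[X ≥ 5] ≤ μ/a = (1/2)/5 = 1/10.
Numerically: ≈ 0.100.
(Since a = 5 > μ = 0.500, the bound 1/10 is < 1 and informative.)

P[X ≥ 5] ≤ 1/10 ≈ 0.100.


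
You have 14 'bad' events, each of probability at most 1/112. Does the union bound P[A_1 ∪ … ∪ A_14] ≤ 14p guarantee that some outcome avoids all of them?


Union bound: P[∪_{i=1}^{14} A_i] ≤ Σ_i P[A_i] ≤ 14·p = 14·(1/112) = 1/8.
Numerically: 1/8 ≈ 0.125.
Is 1/8 < 1? YES.
Since P[∪ A_i] ≤ 1/8 < 1, the complement has P[∩ A_i^c] ≥ 1 − 1/8 = 7/8 > 0, so some outcome avoids every A_i.

14·p = 1/8 ≈ 0.125; existence CERTIFIED by the union bound.


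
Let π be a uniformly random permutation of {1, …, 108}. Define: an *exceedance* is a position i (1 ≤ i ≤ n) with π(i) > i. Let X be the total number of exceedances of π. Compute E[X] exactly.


Write X = Σ_{i=1}^{108} X_i, where X_i = 1_{π(i) > i}.
For each fixed i, π(i) is uniform over {1, …, 108} (marginal of a uniform permutation), so P[π(i) > i] = (n − i)/n. Summing: Σ_{i=1}^{108} (n − i)/n = (0 + 1 + … + 107)/108 = 108(108 − 1)/(2·108) = (108 − 1)/2.
Hence E[X] = Σ_{i=1}^{108} (108 − i)/108 = 107/2 ≈ 53.500.

E[X] = 107/2 = 53.500.


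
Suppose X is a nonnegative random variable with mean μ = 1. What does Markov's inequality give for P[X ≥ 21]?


μ = E[X] = 1, a = 21.
Markov: P[X ≥ 21] ≤ μ/a = (1)/21 = 1/21.
Numerically: ≈ 0.048.
(Since a = 21 > μ = 1.000, the bound 1/21 is < 1 and informative.)

P[X ≥ 21] ≤ 1/21 ≈ 0.048.


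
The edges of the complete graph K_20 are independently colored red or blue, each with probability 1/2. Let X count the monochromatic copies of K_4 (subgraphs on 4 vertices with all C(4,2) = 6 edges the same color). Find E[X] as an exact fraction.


Let X = Σ_S X_S over the C(20, 4) = 4845 subsets S of size 4, where X_S = 1 if the K_4 on S is monochromatic.
For a fixed S, the K_4 on S has C(4, 2) = 6 edges. P[all 6 edges red] = (1/2)^6, and likewise for blue, so P[monochromatic] = 2·(1/2)^6 = 2^{1 − 6} = 1/32.
By linearity of expectation: E[X] = C(20, 4) · 2^{1 − 6} = 4845 · 1/32 = 4845/32.
Numerically: E[X] ≈ 151.406250.

E[X] = C(20,4)·2^(1−C(4,2)) = 4845/32 ≈ 151.406250.


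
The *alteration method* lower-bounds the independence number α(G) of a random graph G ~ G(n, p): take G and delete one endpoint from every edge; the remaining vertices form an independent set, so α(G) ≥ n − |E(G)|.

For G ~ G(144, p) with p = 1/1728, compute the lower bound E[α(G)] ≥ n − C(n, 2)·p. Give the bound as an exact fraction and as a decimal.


E[|E(G)|] = C(144, 2)·p = 10296 · (1/1728) = 143/24.
E[α(G)] ≥ n − E[|E(G)|] = 144 − 143/24 = 3313/24.
Numerically: ≈ 138.041667.
(This is only a lower bound; the true E[α(G)] may be larger.)

E[α(G)] ≥ 3313/24 ≈ 138.041667.


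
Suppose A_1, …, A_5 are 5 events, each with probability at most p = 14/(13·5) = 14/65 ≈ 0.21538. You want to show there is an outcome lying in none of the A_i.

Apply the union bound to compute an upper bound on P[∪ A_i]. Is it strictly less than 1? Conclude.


Union bound: P[∪_{i=1}^{5} A_i] ≤ Σ_i P[A_i] ≤ 5·p = 5·(14/65) = 14/13.
Numerically: 14/13 ≈ 1.07692.
Is 14/13 < 1? NO.
Since the bound 14/13 is ≥ 1, the union bound is uninformative here; it does NOT by itself certify existence.

5·p = 14/13 ≈ 1.07692; existence NOT certified by the union bound.


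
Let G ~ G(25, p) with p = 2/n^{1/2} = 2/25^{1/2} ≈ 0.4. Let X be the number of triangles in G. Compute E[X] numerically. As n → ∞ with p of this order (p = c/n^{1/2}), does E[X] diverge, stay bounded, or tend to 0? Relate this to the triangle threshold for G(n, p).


Number of potential triangles: C(25, 3) = 2300.
Each occurs with probability p³ ≈ (0.4)³ ≈ 6.400000e-02.
By linearity: E[X] = C(25, 3)·p³ ≈ 2300 · 6.400000e-02 ≈ 147.2000.
Since α = 1/2 < 1, p = c/n^{1/2} ≫ 1/n is above the triangle threshold p ~ 1/n. Asymptotically E[X] ~ (c³/6)·n^{3(1−α)} = (2³/6)·n^{1.5} → ∞; triangles are abundant w.h.p.

E[X] ≈ 147.2000; in regime p = Θ(1/n^{1/2}) E[X] diverges (above the triangle threshold p ~ 1/n).


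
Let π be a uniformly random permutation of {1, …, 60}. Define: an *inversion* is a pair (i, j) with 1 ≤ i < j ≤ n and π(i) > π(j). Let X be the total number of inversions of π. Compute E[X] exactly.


Write X = Σ X_I over the C(60, 2) = 1770 pairs i < j, with X_I the indicator of one inversion.
There are 1770 indicators.
For each fixed pair i < j, the values π(i) and π(j) are two distinct elements of {1, …, 60} in uniformly random order; by symmetry P[π(i) > π(j)] = 1/2.
By linearity: E[X] = 1770 · (1/2) = C(60, 2) · (1/2) = 1770/2 = 885 ≈ 885.000000.

E[X] = 885 = 885.000000.


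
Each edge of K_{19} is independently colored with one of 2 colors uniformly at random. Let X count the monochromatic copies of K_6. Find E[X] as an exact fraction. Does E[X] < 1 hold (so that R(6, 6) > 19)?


E[X] = C(19, 6) · 2^{1 − 15} = 27132 · 2^{−14} = 27132/16384.
As a reduced fraction: E[X] = 6783/4096 ≈ 1.65601.
Is E[X] < 1? NO.
Since E[X] ≥ 1, the first-moment bound is inconclusive at n = 19; it does NOT by itself certify R(6, 6) > 19.

E[X] = 6783/4096 ≈ 1.65601; E[X] ≥ 1; first-moment method inconclusive here.


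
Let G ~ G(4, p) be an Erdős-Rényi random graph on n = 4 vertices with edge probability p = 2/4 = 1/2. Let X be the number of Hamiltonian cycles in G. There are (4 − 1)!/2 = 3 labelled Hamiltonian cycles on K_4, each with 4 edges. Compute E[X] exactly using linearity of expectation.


K_4 has (4 − 1)!/2 = 3 labelled Hamiltonian cycles.
For each such Hamiltonian cycle H, let X_H = 1 if all 4 edges of H are present in G. Then P[X_H = 1] = p^{4} = (1/2)^{4} = 1/16.
By linearity: E[X] = Σ_H E[X_H] = 3 · p^{4} = 3 · 1/16 = 3/16.
Numerically: E[X] ≈ 0.1875.

E[X] = 3 · (1/2)^{4} = 3/16 ≈ 0.1875.


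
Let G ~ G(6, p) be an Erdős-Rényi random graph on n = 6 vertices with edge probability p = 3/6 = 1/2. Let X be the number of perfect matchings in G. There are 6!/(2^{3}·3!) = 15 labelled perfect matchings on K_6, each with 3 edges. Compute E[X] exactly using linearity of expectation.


K_6 has 6!/(2^{3}·3!) = 15 labelled perfect matchings.
For each such perfect matching H, let X_H = 1 if all 3 edges of H are present in G. Then P[X_H = 1] = p^{3} = (1/2)^{3} = 1/8.
By linearity of expectation: E[X] = Σ_H E[X_H] = 15 · p^{3} = 15 · 1/8 = 15/8.
Numerically: E[X] ≈ 1.875.

E[X] = 15 · (1/2)^{3} = 15/8 ≈ 1.875.


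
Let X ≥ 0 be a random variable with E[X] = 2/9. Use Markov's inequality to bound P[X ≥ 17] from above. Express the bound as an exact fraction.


μ = E[X] = 2/9, a = 17.
Markov: P[X ≥ 17] ≤ μ/a = (2/9)/17 = 2/153.
Numerically: ≈ 0.01307.
(Since a = 17 > μ = 0.22222, the bound 2/153 is < 1 and informative.)

P[X ≥ 17] ≤ 2/153 ≈ 0.01307.


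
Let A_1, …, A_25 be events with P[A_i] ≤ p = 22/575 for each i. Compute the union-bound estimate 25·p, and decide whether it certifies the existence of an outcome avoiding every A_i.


Union bound: P[∪_{i=1}^{25} A_i] ≤ Σ_i P[A_i] ≤ 25·p = 25·(22/575) = 22/23.
Numerically: 22/23 ≈ 0.9565.
Is 22/23 < 1? YES.
Since P[∪ A_i] ≤ 22/23 < 1, the complement has P[∩ A_i^c] ≥ 1 − 22/23 = 1/23 > 0, so some outcome avoids every A_i.

25·p = 22/23 ≈ 0.9565; existence CERTIFIED by the union bound.


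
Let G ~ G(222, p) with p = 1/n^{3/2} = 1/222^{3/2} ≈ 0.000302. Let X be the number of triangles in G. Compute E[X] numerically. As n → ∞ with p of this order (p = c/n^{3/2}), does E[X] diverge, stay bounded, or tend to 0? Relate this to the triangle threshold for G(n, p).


Number of potential triangles: C(222, 3) = 1798940.
Each occurs with probability p³ ≈ (0.000302)³ ≈ 2.76320e-11.
By linearity: E[X] = C(222, 3)·p³ ≈ 1798940 · 2.76320e-11 ≈ 0.000.
Since α = 3/2 > 1, p = c/n^{3/2} = o(1/n) is below the triangle threshold p ~ 1/n. Asymptotically E[X] ~ (c³/6)·n^{3(1−α)} = (1³/6)·n^{-1.5} → 0, so by Markov's inequality G has no triangles w.h.p.

E[X] ≈ 0.000; in regime p = Θ(1/n^{3/2}) E[X] tends to 0 (below the triangle threshold p ~ 1/n).


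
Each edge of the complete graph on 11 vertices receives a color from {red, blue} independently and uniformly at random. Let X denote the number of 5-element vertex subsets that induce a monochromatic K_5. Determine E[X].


Let X = Σ_S X_S over the C(11, 5) = 462 subsets S of size 5, where X_S = 1 if the K_5 on S is monochromatic.
For a fixed S, the K_5 on S has C(5, 2) = 10 edges. P[all 10 edges red] = (1/2)^10, and likewise for blue, so P[monochromatic] = 2·(1/2)^10 = 2^{1 − 10} = 1/512.
By linearity of expectation: E[X] = C(11, 5) · 2^{1 − 10} = 462 · 1/512 = 231/256.
Numerically: E[X] ≈ 0.90234.

E[X] = C(11,5)·2^(1−C(5,2)) = 231/256 ≈ 0.90234.


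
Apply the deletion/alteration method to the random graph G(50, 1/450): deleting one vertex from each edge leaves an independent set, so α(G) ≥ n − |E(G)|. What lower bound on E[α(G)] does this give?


E[|E(G)|] = C(50, 2)·p = 1225 · (1/450) = 49/18.
E[α(G)] ≥ n − E[|E(G)|] = 50 − 49/18 = 851/18.
Numerically: ≈ 47.277778.
(This is only a lower bound; the true E[α(G)] may be larger.)

E[α(G)] ≥ 851/18 ≈ 47.277778.


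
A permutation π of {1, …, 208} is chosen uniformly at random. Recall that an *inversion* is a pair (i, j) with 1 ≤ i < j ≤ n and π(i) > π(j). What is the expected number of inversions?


Write X = Σ X_I over the C(208, 2) = 21528 pairs i < j, with X_I the indicator of one inversion.
There are 21528 indicators.
For each fixed pair i < j, the values π(i) and π(j) are two distinct elements of {1, …, 208} in uniformly random order; by symmetry P[π(i) > π(j)] = 1/2.
By linearity: E[X] = 21528 · (1/2) = C(208, 2) · (1/2) = 21528/2 = 10764 ≈ 10764.000000.

E[X] = 10764 = 10764.000000.


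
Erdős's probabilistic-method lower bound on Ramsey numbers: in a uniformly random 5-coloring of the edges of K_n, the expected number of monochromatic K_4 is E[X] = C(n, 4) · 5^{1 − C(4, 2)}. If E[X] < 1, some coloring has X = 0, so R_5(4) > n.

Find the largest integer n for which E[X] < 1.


We need C(n, 4) · 5^{1 − 6} < 1, i.e. C(n, 4) < 5^{6 − 1} = 3125.
Check values of n near the boundary:
  n = 16: C(16, 4) = 1820; 1820 < 3125? YES
  n = 17: C(17, 4) = 2380; 2380 < 3125? YES
  n = 18: C(18, 4) = 3060; 3060 < 3125? YES
  n = 19: C(19, 4) = 3876; 3876 < 3125? NO
The largest n with C(n, 4) < 3125 is n = 18 (where E[X] = 612/625 ≈ 0.9792000). Hence R_5(4) > 18, i.e. R_5(4) ≥ 19.

Largest n = 18; hence R_5(4) > 18.


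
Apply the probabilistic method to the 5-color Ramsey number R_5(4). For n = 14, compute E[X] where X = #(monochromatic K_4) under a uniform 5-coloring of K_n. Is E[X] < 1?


E[X] = C(14, 4) · 5^{1 − 6} = 1001 · 5^{−5} = 1001/3125.
As a reduced fraction: E[X] = 1001/3125 ≈ 0.320320.
Is E[X] < 1? YES.
Since E[X] < 1, there exists a 5-coloring of K_{14} with no monochromatic K_4; hence R_5(4) > 14.

E[X] = 1001/3125 ≈ 0.320320; E[X] < 1, so R_5(4) > 14.


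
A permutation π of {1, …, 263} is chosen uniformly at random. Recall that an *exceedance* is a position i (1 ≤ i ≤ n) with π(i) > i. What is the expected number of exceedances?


Write X = Σ_{i=1}^{263} X_i, where X_i = 1_{π(i) > i}.
For each fixed i, π(i) is uniform over {1, …, 263} (marginal of a uniform permutation), so P[π(i) > i] = (n − i)/n. Summing: Σ_{i=1}^{263} (n − i)/n = (0 + 1 + … + 262)/263 = 263(263 − 1)/(2·263) = (263 − 1)/2.
Hence E[X] = Σ_{i=1}^{263} (263 − i)/263 = 131 ≈ 131.00000.

E[X] = 131 = 131.00000.


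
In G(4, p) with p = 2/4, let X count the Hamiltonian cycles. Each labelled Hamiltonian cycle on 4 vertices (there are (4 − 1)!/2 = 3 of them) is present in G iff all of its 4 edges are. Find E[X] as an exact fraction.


K_4 has (4 − 1)!/2 = 3 labelled Hamiltonian cycles.
For each such Hamiltonian cycle H, let X_H = 1 if all 4 edges of H are present in G. Then P[X_H = 1] = p^{4} = (1/2)^{4} = 1/16.
Summing the indicators: E[X] = Σ_H E[X_H] = 3 · p^{4} = 3 · 1/16 = 3/16.
Numerically: E[X] ≈ 0.1875.

E[X] = 3 · (1/2)^{4} = 3/16 ≈ 0.1875.


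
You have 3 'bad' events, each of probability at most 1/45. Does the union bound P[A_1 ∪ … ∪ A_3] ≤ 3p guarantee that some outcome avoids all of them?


Union bound: P[∪_{i=1}^{3} A_i] ≤ Σ_i P[A_i] ≤ 3·p = 3·(1/45) = 1/15.
Numerically: 1/15 ≈ 0.0667.
Is 1/15 < 1? YES.
Since P[∪ A_i] ≤ 1/15 < 1, the complement has P[∩ A_i^c] ≥ 1 − 1/15 = 14/15 > 0, so some outcome avoids every A_i.

3·p = 1/15 ≈ 0.0667; existence CERTIFIED by the union bound.


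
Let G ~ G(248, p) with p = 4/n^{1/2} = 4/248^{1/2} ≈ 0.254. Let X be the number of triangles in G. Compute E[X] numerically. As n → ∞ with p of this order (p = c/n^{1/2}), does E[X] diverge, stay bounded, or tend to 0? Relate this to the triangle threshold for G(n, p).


Number of potential triangles: C(248, 3) = 2511496.
Each occurs with probability p³ ≈ (0.254)³ ≈ 1.63871e-02.
By linearity: E[X] = C(248, 3)·p³ ≈ 2511496 · 1.63871e-02 ≈ 41156.169.
Since α = 1/2 < 1, p = c/n^{1/2} ≫ 1/n is above the triangle threshold p ~ 1/n. Asymptotically E[X] ~ (c³/6)·n^{3(1−α)} = (4³/6)·n^{1.5} → ∞; triangles are abundant w.h.p.

E[X] ≈ 41156.169; in regime p = Θ(1/n^{1/2}) E[X] diverges (above the triangle threshold p ~ 1/n).


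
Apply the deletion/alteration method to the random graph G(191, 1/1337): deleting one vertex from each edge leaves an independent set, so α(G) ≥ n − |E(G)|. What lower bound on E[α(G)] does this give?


E[|E(G)|] = C(191, 2)·p = 18145 · (1/1337) = 95/7.
E[α(G)] ≥ n − E[|E(G)|] = 191 − 95/7 = 1242/7.
Numerically: ≈ 177.428571.
(This is only a lower bound; the true E[α(G)] may be larger.)

E[α(G)] ≥ 1242/7 ≈ 177.428571.


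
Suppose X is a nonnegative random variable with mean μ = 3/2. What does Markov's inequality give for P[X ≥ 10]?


μ = E[X] = 3/2, a = 10.
Markov: P[X ≥ 10] ≤ μ/a = (3/2)/10 = 3/20.
Numerically: ≈ 0.150000.
(Since a = 10 > μ = 1.500000, the bound 3/20 is < 1 and informative.)

P[X ≥ 10] ≤ 3/20 ≈ 0.150000.


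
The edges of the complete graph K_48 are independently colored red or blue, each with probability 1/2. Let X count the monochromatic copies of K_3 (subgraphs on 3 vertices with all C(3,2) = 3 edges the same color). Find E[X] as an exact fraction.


Let X = Σ_S X_S over the C(48, 3) = 17296 subsets S of size 3, where X_S = 1 if the K_3 on S is monochromatic.
For a fixed S, the K_3 on S has C(3, 2) = 3 edges. P[all 3 edges red] = (1/2)^3, and likewise for blue, so P[monochromatic] = 2·(1/2)^3 = 2^{1 − 3} = 1/4.
By linearity of expectation: E[X] = C(48, 3) · 2^{1 − 3} = 17296 · 1/4 = 4324.
Numerically: E[X] ≈ 4324.000000.

E[X] = C(48,3)·2^(1−C(3,2)) = 4324 ≈ 4324.000000.


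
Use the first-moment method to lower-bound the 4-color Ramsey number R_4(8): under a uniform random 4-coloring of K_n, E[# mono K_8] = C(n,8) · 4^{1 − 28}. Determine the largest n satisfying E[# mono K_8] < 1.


We need C(n, 8) · 4^{1 − 28} < 1, i.e. C(n, 8) < 4^{28 − 1} = 18014398509481984.
Check values of n near the boundary:
  n = 406: C(406, 8) = 17082453897995850; 17082453897995850 < 18014398509481984? YES
  n = 407: C(407, 8) = 17424959239309050; 17424959239309050 < 18014398509481984? YES
  n = 408: C(408, 8) = 17773458424095231; 17773458424095231 < 18014398509481984? YES
  n = 409: C(409, 8) = 18128041135797879; 18128041135797879 < 18014398509481984? NO
  n = 410: C(410, 8) = 18488798173326195; 18488798173326195 < 18014398509481984? NO
The largest n with C(n, 8) < 18014398509481984 is n = 408 (where E[X] = 17773458424095231/18014398509481984 ≈ 0.9866). Hence R_4(8) > 408, i.e. R_4(8) ≥ 409.

Largest n = 408; hence R_4(8) > 408.
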